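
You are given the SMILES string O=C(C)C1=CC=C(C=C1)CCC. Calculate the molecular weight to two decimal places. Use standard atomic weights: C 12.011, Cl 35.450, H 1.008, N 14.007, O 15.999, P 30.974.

First, the molecular formula is C11H14O (counting implicit H from valence).
  C: 11 × 12.011 = 132.121
  H: 14 × 1.008 = 14.112
  O: 1 × 15.999 = 15.999
Sum: 11×12.011 + 14×1.008 + 1×15.999 = 162.232 → 162.23 g/mol.

162.23 g/mol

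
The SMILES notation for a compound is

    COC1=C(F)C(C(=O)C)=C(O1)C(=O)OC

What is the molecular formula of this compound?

C9H9FO5

Walk through each heavy atom and fill implicit hydrogens from standard valence (C 4, N 3, O 2, S 2, halogen 1):
  atom 1: C, bond orders sum to 1 (valence 4) → 3 H
  atom 2: O, bond orders sum to 2 (valence 2) → 0 H
  atom 3: C, bond orders sum to 4 (valence 4) → 0 H
  atom 4: C, bond orders sum to 4 (valence 4) → 0 H
  atom 5: F (halogen, monovalent) → 0 H
  atom 6: C, bond orders sum to 4 (valence 4) → 0 H
  atom 7: C, bond orders sum to 4 (valence 4) → 0 H
  atom 8: O, bond orders sum to 2 (valence 2) → 0 H
  atom 9: C, bond orders sum to 1 (valence 4) → 3 H
  atom 10: C, bond orders sum to 4 (valence 4) → 0 H
  atom 11: O, bond orders sum to 2 (valence 2) → 0 H
  atom 12: C, bond orders sum to 4 (valence 4) → 0 H
  atom 13: O, bond orders sum to 2 (valence 2) → 0 H
  atom 14: O, bond orders sum to 2 (valence 2) → 0 H
  atom 15: C, bond orders sum to 1 (valence 4) → 3 H
Totals → C:9, H:9, F:1, O:5.
In Hill order: C9H9FO5.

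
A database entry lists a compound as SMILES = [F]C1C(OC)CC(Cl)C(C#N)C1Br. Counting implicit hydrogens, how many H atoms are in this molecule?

10

Walk through each heavy atom and fill implicit hydrogens from standard valence (C 4, N 3, O 2, S 2, halogen 1):
  atom 1: F with explicit H count 0
  atom 2: C, bond orders sum to 3 (valence 4) → 1 H
  atom 3: C, bond orders sum to 3 (valence 4) → 1 H
  atom 4: O, bond orders sum to 2 (valence 2) → 0 H
  atom 5: C, bond orders sum to 1 (valence 4) → 3 H
  atom 6: C, bond orders sum to 2 (valence 4) → 2 H
  atom 7: C, bond orders sum to 3 (valence 4) → 1 H
  atom 8: Cl (halogen, monovalent) → 0 H
  atom 9: C, bond orders sum to 3 (valence 4) → 1 H
  atom 10: C, bond orders sum to 4 (valence 4) → 0 H
  atom 11: N, bond orders sum to 3 (valence 3) → 0 H
  atom 12: C, bond orders sum to 3 (valence 4) → 1 H
  atom 13: Br (halogen, monovalent) → 0 H
Total hydrogens: 10.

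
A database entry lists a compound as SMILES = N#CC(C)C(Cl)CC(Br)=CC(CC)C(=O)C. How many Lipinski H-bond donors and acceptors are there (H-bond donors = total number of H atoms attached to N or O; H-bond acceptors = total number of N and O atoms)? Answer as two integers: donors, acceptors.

Donors: find every N or O and count the H atoms it carries.
  atom 1 (N): bond orders sum to 3 → 0 H
  atom 15 (O): bond orders sum to 2 → 0 H
Lipinski HBD = 0.
Acceptors: N atoms = 1, O atoms = 1 → HBA = 2.

0, 2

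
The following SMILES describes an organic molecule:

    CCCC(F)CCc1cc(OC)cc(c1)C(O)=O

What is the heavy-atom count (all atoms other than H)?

Every atom symbol written in the SMILES (organic subset) is one heavy atom; implicit H are not written.
Heavy atoms by element → C:14, F:1, O:3.
Total: 18.

18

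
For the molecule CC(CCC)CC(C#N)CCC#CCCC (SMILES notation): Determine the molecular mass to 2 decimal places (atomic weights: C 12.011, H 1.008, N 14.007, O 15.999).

First, the molecular formula is C15H25N (counting implicit H from valence).
  C: 15 × 12.011 = 180.165
  H: 25 × 1.008 = 25.200
  N: 1 × 14.007 = 14.007
Sum: 15×12.011 + 25×1.008 + 1×14.007 = 219.372 → 219.37 g/mol.

219.37 g/mol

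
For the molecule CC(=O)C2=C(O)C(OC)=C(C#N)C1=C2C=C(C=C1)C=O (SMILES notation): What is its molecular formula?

Walk through each heavy atom and fill implicit hydrogens from standard valence (C 4, N 3, O 2, S 2, halogen 1):
  atom 1: C, bond orders sum to 1 (valence 4) → 3 H
  atom 2: C, bond orders sum to 4 (valence 4) → 0 H
  atom 3: O, bond orders sum to 2 (valence 2) → 0 H
  atom 4: C, bond orders sum to 4 (valence 4) → 0 H
  atom 5: C, bond orders sum to 4 (valence 4) → 0 H
  atom 6: O, bond orders sum to 1 (valence 2) → 1 H
  atom 7: C, bond orders sum to 4 (valence 4) → 0 H
  atom 8: O, bond orders sum to 2 (valence 2) → 0 H
  atom 9: C, bond orders sum to 1 (valence 4) → 3 H
  atom 10: C, bond orders sum to 4 (valence 4) → 0 H
  atom 11: C, bond orders sum to 4 (valence 4) → 0 H
  atom 12: N, bond orders sum to 3 (valence 3) → 0 H
  atom 13: C, bond orders sum to 4 (valence 4) → 0 H
  atom 14: C, bond orders sum to 4 (valence 4) → 0 H
  atom 15: C, bond orders sum to 3 (valence 4) → 1 H
  atom 16: C, bond orders sum to 4 (valence 4) → 0 H
  atom 17: C, bond orders sum to 3 (valence 4) → 1 H
  atom 18: C, bond orders sum to 3 (valence 4) → 1 H
  atom 19: C, bond orders sum to 3 (valence 4) → 1 H
  atom 20: O, bond orders sum to 2 (valence 2) → 0 H
Totals → C:15, H:11, N:1, O:4.
In Hill order: C15H11NO4.

C15H11NO4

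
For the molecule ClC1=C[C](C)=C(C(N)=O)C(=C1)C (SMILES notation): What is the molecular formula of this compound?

Walk through each heavy atom and fill implicit hydrogens from standard valence (C 4, N 3, O 2, S 2, halogen 1):
  atom 1: Cl (halogen, monovalent) → 0 H
  atom 2: C, bond orders sum to 4 (valence 4) → 0 H
  atom 3: C, bond orders sum to 3 (valence 4) → 1 H
  atom 4: C with explicit H count 0
  atom 5: C, bond orders sum to 1 (valence 4) → 3 H
  atom 6: C, bond orders sum to 4 (valence 4) → 0 H
  atom 7: C, bond orders sum to 4 (valence 4) → 0 H
  atom 8: N, bond orders sum to 1 (valence 3) → 2 H
  atom 9: O, bond orders sum to 2 (valence 2) → 0 H
  atom 10: C, bond orders sum to 4 (valence 4) → 0 H
  atom 11: C, bond orders sum to 3 (valence 4) → 1 H
  atom 12: C, bond orders sum to 1 (valence 4) → 3 H
Totals → C:9, H:10, Cl:1, N:1, O:1.
In Hill order: C9H10ClNO.

C9H10ClNO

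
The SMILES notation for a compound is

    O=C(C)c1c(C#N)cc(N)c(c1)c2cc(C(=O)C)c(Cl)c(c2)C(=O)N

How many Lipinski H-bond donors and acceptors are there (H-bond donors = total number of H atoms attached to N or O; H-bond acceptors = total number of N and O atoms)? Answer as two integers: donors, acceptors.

Donors: find every N or O and count the H atoms it carries.
  atom 1 (O): bond orders sum to 2 → 0 H
  atom 7 (N): bond orders sum to 3 → 0 H
  atom 10 (N): bond orders sum to 1 → 2 H
  atom 17 (O): bond orders sum to 2 → 0 H
  atom 24 (O): bond orders sum to 2 → 0 H
  atom 25 (N): bond orders sum to 1 → 2 H
Lipinski HBD = 4.
Acceptors: N atoms = 3, O atoms = 3 → HBA = 6.

4, 6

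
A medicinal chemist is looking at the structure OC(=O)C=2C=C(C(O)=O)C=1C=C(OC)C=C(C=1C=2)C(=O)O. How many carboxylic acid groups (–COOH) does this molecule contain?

3

The carboxylic acid motif appears at heavy-atom positions 2, 7, 19 in the SMILES.
Other groups present: 1 ether.
Carboxylic acid count: 3.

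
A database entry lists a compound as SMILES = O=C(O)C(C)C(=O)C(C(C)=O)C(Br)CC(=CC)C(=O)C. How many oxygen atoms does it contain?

Scan the SMILES for O atoms (remember two-letter symbols like Cl and Br are single atoms).
Oxygen count: 5.

5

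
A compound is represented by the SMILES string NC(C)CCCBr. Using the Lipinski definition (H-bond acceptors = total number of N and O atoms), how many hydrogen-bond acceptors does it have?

N atoms: 1; O atoms: 0.
Lipinski HBA = 1 + 0 = 1.

1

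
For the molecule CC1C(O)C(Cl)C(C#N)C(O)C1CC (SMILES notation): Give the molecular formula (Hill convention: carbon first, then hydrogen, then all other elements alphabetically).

C10H16ClNO2

Walk through each heavy atom and fill implicit hydrogens from standard valence (C 4, N 3, O 2, S 2, halogen 1):
  atom 1: C, bond orders sum to 1 (valence 4) → 3 H
  atom 2: C, bond orders sum to 3 (valence 4) → 1 H
  atom 3: C, bond orders sum to 3 (valence 4) → 1 H
  atom 4: O, bond orders sum to 1 (valence 2) → 1 H
  atom 5: C, bond orders sum to 3 (valence 4) → 1 H
  atom 6: Cl (halogen, monovalent) → 0 H
  atom 7: C, bond orders sum to 3 (valence 4) → 1 H
  atom 8: C, bond orders sum to 4 (valence 4) → 0 H
  atom 9: N, bond orders sum to 3 (valence 3) → 0 H
  atom 10: C, bond orders sum to 3 (valence 4) → 1 H
  atom 11: O, bond orders sum to 1 (valence 2) → 1 H
  atom 12: C, bond orders sum to 3 (valence 4) → 1 H
  atom 13: C, bond orders sum to 2 (valence 4) → 2 H
  atom 14: C, bond orders sum to 1 (valence 4) → 3 H
Totals → C:10, H:16, Cl:1, N:1, O:2.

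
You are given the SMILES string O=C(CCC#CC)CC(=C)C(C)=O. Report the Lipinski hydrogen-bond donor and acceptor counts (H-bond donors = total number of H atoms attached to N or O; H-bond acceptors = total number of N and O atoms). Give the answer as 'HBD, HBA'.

Donors: find every N or O and count the H atoms it carries.
  atom 1 (O): bond orders sum to 2 → 0 H
  atom 13 (O): bond orders sum to 2 → 0 H
Lipinski HBD = 0.
Acceptors: N atoms = 0, O atoms = 2 → HBA = 2.

0, 2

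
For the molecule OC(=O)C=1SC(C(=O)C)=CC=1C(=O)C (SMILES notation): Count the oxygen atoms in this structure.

Scan the SMILES for O atoms (remember two-letter symbols like Cl and Br are single atoms).
Oxygen count: 4.

4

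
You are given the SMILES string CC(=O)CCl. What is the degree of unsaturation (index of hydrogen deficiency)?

1

Molecular formula: C3H5ClO.
DoU = (2C + 2 + N − H − X) / 2, where X is the halogen count and O/S are ignored.
    = (2·3 + 2 + 0 − 5 − 1) / 2 = 2 / 2 = 1.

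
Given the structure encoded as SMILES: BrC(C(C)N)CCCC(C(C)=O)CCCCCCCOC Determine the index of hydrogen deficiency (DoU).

1

Molecular formula: C17H34BrNO2.
DoU = (2C + 2 + N − H − X) / 2, where X is the halogen count and O/S are ignored.
    = (2·17 + 2 + 1 − 34 − 1) / 2 = 2 / 2 = 1.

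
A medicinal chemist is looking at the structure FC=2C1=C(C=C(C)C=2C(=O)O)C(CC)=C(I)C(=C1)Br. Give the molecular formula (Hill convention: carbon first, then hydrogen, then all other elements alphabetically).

C14H11BrFIO2

Walk through each heavy atom and fill implicit hydrogens from standard valence (C 4, N 3, O 2, S 2, halogen 1):
  atom 1: F (halogen, monovalent) → 0 H
  atom 2: C, bond orders sum to 4 (valence 4) → 0 H
  atom 3: C, bond orders sum to 4 (valence 4) → 0 H
  atom 4: C, bond orders sum to 4 (valence 4) → 0 H
  atom 5: C, bond orders sum to 3 (valence 4) → 1 H
  atom 6: C, bond orders sum to 4 (valence 4) → 0 H
  atom 7: C, bond orders sum to 1 (valence 4) → 3 H
  atom 8: C, bond orders sum to 4 (valence 4) → 0 H
  atom 9: C, bond orders sum to 4 (valence 4) → 0 H
  atom 10: O, bond orders sum to 2 (valence 2) → 0 H
  atom 11: O, bond orders sum to 1 (valence 2) → 1 H
  atom 12: C, bond orders sum to 4 (valence 4) → 0 H
  atom 13: C, bond orders sum to 2 (valence 4) → 2 H
  atom 14: C, bond orders sum to 1 (valence 4) → 3 H
  atom 15: C, bond orders sum to 4 (valence 4) → 0 H
  atom 16: I (halogen, monovalent) → 0 H
  atom 17: C, bond orders sum to 4 (valence 4) → 0 H
  atom 18: C, bond orders sum to 3 (valence 4) → 1 H
  atom 19: Br (halogen, monovalent) → 0 H
Totals → C:14, H:11, Br:1, F:1, I:1, O:2.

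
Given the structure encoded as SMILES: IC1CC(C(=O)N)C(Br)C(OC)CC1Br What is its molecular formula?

Walk through each heavy atom and fill implicit hydrogens from standard valence (C 4, N 3, O 2, S 2, halogen 1):
  atom 1: I (halogen, monovalent) → 0 H
  atom 2: C, bond orders sum to 3 (valence 4) → 1 H
  atom 3: C, bond orders sum to 2 (valence 4) → 2 H
  atom 4: C, bond orders sum to 3 (valence 4) → 1 H
  atom 5: C, bond orders sum to 4 (valence 4) → 0 H
  atom 6: O, bond orders sum to 2 (valence 2) → 0 H
  atom 7: N, bond orders sum to 1 (valence 3) → 2 H
  atom 8: C, bond orders sum to 3 (valence 4) → 1 H
  atom 9: Br (halogen, monovalent) → 0 H
  atom 10: C, bond orders sum to 3 (valence 4) → 1 H
  atom 11: O, bond orders sum to 2 (valence 2) → 0 H
  atom 12: C, bond orders sum to 1 (valence 4) → 3 H
  atom 13: C, bond orders sum to 2 (valence 4) → 2 H
  atom 14: C, bond orders sum to 3 (valence 4) → 1 H
  atom 15: Br (halogen, monovalent) → 0 H
Totals → C:9, H:14, Br:2, I:1, N:1, O:2.

C9H14Br2INO2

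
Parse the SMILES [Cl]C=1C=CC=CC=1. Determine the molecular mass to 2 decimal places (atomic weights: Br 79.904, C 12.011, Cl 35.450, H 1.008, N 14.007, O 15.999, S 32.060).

First, the molecular formula is C6H5Cl (counting implicit H from valence).
  C: 6 × 12.011 = 72.066
  Cl: 1 × 35.450 = 35.450
  H: 5 × 1.008 = 5.040
Sum: 6×12.011 + 1×35.450 + 5×1.008 = 112.556 → 112.56 g/mol.

112.56 g/mol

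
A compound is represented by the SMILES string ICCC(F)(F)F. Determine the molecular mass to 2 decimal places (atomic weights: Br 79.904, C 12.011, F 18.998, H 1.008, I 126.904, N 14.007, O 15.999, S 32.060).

First, the molecular formula is C3H4F3I (counting implicit H from valence).
  C: 3 × 12.011 = 36.033
  F: 3 × 18.998 = 56.994
  H: 4 × 1.008 = 4.032
  I: 1 × 126.904 = 126.904
Sum: 3×12.011 + 3×18.998 + 4×1.008 + 1×126.904 = 223.963 → 223.96 g/mol.

223.96 g/mol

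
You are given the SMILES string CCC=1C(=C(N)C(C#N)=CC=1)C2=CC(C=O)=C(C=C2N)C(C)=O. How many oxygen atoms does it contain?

2

Scan the SMILES for O atoms (remember two-letter symbols like Cl and Br are single atoms).
Oxygen count: 2.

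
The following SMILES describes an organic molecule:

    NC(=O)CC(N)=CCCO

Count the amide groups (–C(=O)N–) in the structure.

1

The amide motif appears at heavy-atom position 2 in the SMILES.
Other groups present: 1 alkene, 1 hydroxyl, 1 primary amine.
Amide count: 1.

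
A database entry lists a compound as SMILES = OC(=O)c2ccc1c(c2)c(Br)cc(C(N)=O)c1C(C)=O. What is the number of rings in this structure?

In SMILES, each pair of matching ring-closure digits denotes one ring-closing bond; the number of such bonds equals the number of independent rings.
Ring-closure bonds here: 2.

2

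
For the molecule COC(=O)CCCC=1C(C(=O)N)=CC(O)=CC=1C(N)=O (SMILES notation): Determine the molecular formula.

C13H16N2O5

Walk through each heavy atom and fill implicit hydrogens from standard valence (C 4, N 3, O 2, S 2, halogen 1):
  atom 1: C, bond orders sum to 1 (valence 4) → 3 H
  atom 2: O, bond orders sum to 2 (valence 2) → 0 H
  atom 3: C, bond orders sum to 4 (valence 4) → 0 H
  atom 4: O, bond orders sum to 2 (valence 2) → 0 H
  atom 5: C, bond orders sum to 2 (valence 4) → 2 H
  atom 6: C, bond orders sum to 2 (valence 4) → 2 H
  atom 7: C, bond orders sum to 2 (valence 4) → 2 H
  atom 8: C, bond orders sum to 4 (valence 4) → 0 H
  atom 9: C, bond orders sum to 4 (valence 4) → 0 H
  atom 10: C, bond orders sum to 4 (valence 4) → 0 H
  atom 11: O, bond orders sum to 2 (valence 2) → 0 H
  atom 12: N, bond orders sum to 1 (valence 3) → 2 H
  atom 13: C, bond orders sum to 3 (valence 4) → 1 H
  atom 14: C, bond orders sum to 4 (valence 4) → 0 H
  atom 15: O, bond orders sum to 1 (valence 2) → 1 H
  atom 16: C, bond orders sum to 3 (valence 4) → 1 H
  atom 17: C, bond orders sum to 4 (valence 4) → 0 H
  atom 18: C, bond orders sum to 4 (valence 4) → 0 H
  atom 19: N, bond orders sum to 1 (valence 3) → 2 H
  atom 20: O, bond orders sum to 2 (valence 2) → 0 H
Totals → C:13, H:16, N:2, O:5.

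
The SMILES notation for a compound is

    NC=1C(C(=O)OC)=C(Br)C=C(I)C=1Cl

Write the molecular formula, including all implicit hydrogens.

C8H6BrClINO2

Walk through each heavy atom and fill implicit hydrogens from standard valence (C 4, N 3, O 2, S 2, halogen 1):
  atom 1: N, bond orders sum to 1 (valence 3) → 2 H
  atom 2: C, bond orders sum to 4 (valence 4) → 0 H
  atom 3: C, bond orders sum to 4 (valence 4) → 0 H
  atom 4: C, bond orders sum to 4 (valence 4) → 0 H
  atom 5: O, bond orders sum to 2 (valence 2) → 0 H
  atom 6: O, bond orders sum to 2 (valence 2) → 0 H
  atom 7: C, bond orders sum to 1 (valence 4) → 3 H
  atom 8: C, bond orders sum to 4 (valence 4) → 0 H
  atom 9: Br (halogen, monovalent) → 0 H
  atom 10: C, bond orders sum to 3 (valence 4) → 1 H
  atom 11: C, bond orders sum to 4 (valence 4) → 0 H
  atom 12: I (halogen, monovalent) → 0 H
  atom 13: C, bond orders sum to 4 (valence 4) → 0 H
  atom 14: Cl (halogen, monovalent) → 0 H
Totals → C:8, H:6, Br:1, Cl:1, I:1, N:1, O:2.
In Hill order: C8H6BrClINO2.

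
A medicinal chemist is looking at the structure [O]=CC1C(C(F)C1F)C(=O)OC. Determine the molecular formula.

C7H8F2O3

Walk through each heavy atom and fill implicit hydrogens from standard valence (C 4, N 3, O 2, S 2, halogen 1):
  atom 1: O with explicit H count 0
  atom 2: C, bond orders sum to 3 (valence 4) → 1 H
  atom 3: C, bond orders sum to 3 (valence 4) → 1 H
  atom 4: C, bond orders sum to 3 (valence 4) → 1 H
  atom 5: C, bond orders sum to 3 (valence 4) → 1 H
  atom 6: F (halogen, monovalent) → 0 H
  atom 7: C, bond orders sum to 3 (valence 4) → 1 H
  atom 8: F (halogen, monovalent) → 0 H
  atom 9: C, bond orders sum to 4 (valence 4) → 0 H
  atom 10: O, bond orders sum to 2 (valence 2) → 0 H
  atom 11: O, bond orders sum to 2 (valence 2) → 0 H
  atom 12: C, bond orders sum to 1 (valence 4) → 3 H
Totals → C:7, H:8, F:2, O:3.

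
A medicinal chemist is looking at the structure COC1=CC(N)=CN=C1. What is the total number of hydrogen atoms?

Walk through each heavy atom and fill implicit hydrogens from standard valence (C 4, N 3, O 2, S 2, halogen 1):
  atom 1: C, bond orders sum to 1 (valence 4) → 3 H
  atom 2: O, bond orders sum to 2 (valence 2) → 0 H
  atom 3: C, bond orders sum to 4 (valence 4) → 0 H
  atom 4: C, bond orders sum to 3 (valence 4) → 1 H
  atom 5: C, bond orders sum to 4 (valence 4) → 0 H
  atom 6: N, bond orders sum to 1 (valence 3) → 2 H
  atom 7: C, bond orders sum to 3 (valence 4) → 1 H
  atom 8: N, bond orders sum to 3 (valence 3) → 0 H
  atom 9: C, bond orders sum to 3 (valence 4) → 1 H
Total hydrogens: 8.

8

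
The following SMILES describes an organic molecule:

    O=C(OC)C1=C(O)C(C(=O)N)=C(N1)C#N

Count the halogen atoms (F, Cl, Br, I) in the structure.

0

Scan the SMILES for the halogen motif — none present.
Groups that are present: 1 amide, 1 ester, 1 hydroxyl, 1 nitrile.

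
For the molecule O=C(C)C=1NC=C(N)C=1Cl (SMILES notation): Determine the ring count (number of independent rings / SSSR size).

1

In SMILES, each pair of matching ring-closure digits denotes one ring-closing bond; the number of such bonds equals the number of independent rings.
Ring-closure bonds here: 1.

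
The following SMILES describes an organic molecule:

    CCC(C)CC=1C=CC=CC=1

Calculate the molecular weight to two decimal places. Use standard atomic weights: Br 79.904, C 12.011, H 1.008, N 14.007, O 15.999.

148.25 g/mol

First, the molecular formula is C11H16 (counting implicit H from valence).
  C: 11 × 12.011 = 132.121
  H: 16 × 1.008 = 16.128
Sum: 11×12.011 + 16×1.008 = 148.249 → 148.25 g/mol.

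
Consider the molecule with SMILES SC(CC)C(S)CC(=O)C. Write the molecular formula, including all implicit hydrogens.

C7H14OS2

Walk through each heavy atom and fill implicit hydrogens from standard valence (C 4, N 3, O 2, S 2, halogen 1):
  atom 1: S, bond orders sum to 1 (valence 2) → 1 H
  atom 2: C, bond orders sum to 3 (valence 4) → 1 H
  atom 3: C, bond orders sum to 2 (valence 4) → 2 H
  atom 4: C, bond orders sum to 1 (valence 4) → 3 H
  atom 5: C, bond orders sum to 3 (valence 4) → 1 H
  atom 6: S, bond orders sum to 1 (valence 2) → 1 H
  atom 7: C, bond orders sum to 2 (valence 4) → 2 H
  atom 8: C, bond orders sum to 4 (valence 4) → 0 H
  atom 9: O, bond orders sum to 2 (valence 2) → 0 H
  atom 10: C, bond orders sum to 1 (valence 4) → 3 H
Totals → C:7, H:14, O:1, S:2.
In Hill order: C7H14OS2.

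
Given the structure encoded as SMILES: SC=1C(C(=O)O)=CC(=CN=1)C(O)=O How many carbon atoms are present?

Count every carbon token in the SMILES (each C, including those in ring-closure positions and inside branches).
Carbon count: 7.

7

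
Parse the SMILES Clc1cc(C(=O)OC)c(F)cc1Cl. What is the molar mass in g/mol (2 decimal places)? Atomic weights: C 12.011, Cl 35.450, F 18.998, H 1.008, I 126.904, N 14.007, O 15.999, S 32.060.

First, the molecular formula is C8H5Cl2FO2 (counting implicit H from valence).
  C: 8 × 12.011 = 96.088
  Cl: 2 × 35.450 = 70.900
  F: 1 × 18.998 = 18.998
  H: 5 × 1.008 = 5.040
  O: 2 × 15.999 = 31.998
Sum: 8×12.011 + 2×35.450 + 1×18.998 + 5×1.008 + 2×15.999 = 223.024 → 223.02 g/mol.

223.02 g/mol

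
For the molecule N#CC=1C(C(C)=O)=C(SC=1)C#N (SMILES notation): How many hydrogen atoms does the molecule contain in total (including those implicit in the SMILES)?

4

Walk through each heavy atom and fill implicit hydrogens from standard valence (C 4, N 3, O 2, S 2, halogen 1):
  atom 1: N, bond orders sum to 3 (valence 3) → 0 H
  atom 2: C, bond orders sum to 4 (valence 4) → 0 H
  atom 3: C, bond orders sum to 4 (valence 4) → 0 H
  atom 4: C, bond orders sum to 4 (valence 4) → 0 H
  atom 5: C, bond orders sum to 4 (valence 4) → 0 H
  atom 6: C, bond orders sum to 1 (valence 4) → 3 H
  atom 7: O, bond orders sum to 2 (valence 2) → 0 H
  atom 8: C, bond orders sum to 4 (valence 4) → 0 H
  atom 9: S, bond orders sum to 2 (valence 2) → 0 H
  atom 10: C, bond orders sum to 3 (valence 4) → 1 H
  atom 11: C, bond orders sum to 4 (valence 4) → 0 H
  atom 12: N, bond orders sum to 3 (valence 3) → 0 H
Total hydrogens: 4.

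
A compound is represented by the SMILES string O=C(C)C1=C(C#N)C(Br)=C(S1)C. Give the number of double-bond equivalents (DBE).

6

Degree of unsaturation = (number of rings) + (number of π bonds).
Ring closures in the SMILES: 1.
π bonds: 3 double bonds (each 1 DoU), 1 triple bond (each 2 DoU) → 5 DoU from unsaturation.
Total DoU = 1 + 5 = 6.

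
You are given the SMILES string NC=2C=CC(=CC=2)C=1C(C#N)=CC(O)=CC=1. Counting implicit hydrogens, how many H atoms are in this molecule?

10

Walk through each heavy atom and fill implicit hydrogens from standard valence (C 4, N 3, O 2, S 2, halogen 1):
  atom 1: N, bond orders sum to 1 (valence 3) → 2 H
  atom 2: C, bond orders sum to 4 (valence 4) → 0 H
  atom 3: C, bond orders sum to 3 (valence 4) → 1 H
  atom 4: C, bond orders sum to 3 (valence 4) → 1 H
  atom 5: C, bond orders sum to 4 (valence 4) → 0 H
  atom 6: C, bond orders sum to 3 (valence 4) → 1 H
  atom 7: C, bond orders sum to 3 (valence 4) → 1 H
  atom 8: C, bond orders sum to 4 (valence 4) → 0 H
  atom 9: C, bond orders sum to 4 (valence 4) → 0 H
  atom 10: C, bond orders sum to 4 (valence 4) → 0 H
  atom 11: N, bond orders sum to 3 (valence 3) → 0 H
  atom 12: C, bond orders sum to 3 (valence 4) → 1 H
  atom 13: C, bond orders sum to 4 (valence 4) → 0 H
  atom 14: O, bond orders sum to 1 (valence 2) → 1 H
  atom 15: C, bond orders sum to 3 (valence 4) → 1 H
  atom 16: C, bond orders sum to 3 (valence 4) → 1 H
Total hydrogens: 10.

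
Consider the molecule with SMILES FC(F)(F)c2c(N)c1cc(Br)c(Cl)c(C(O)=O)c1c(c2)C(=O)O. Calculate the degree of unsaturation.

9

Molecular formula: C13H6BrClF3NO4.
DoU = (2C + 2 + N − H − X) / 2, where X is the halogen count and O/S are ignored.
    = (2·13 + 2 + 1 − 6 − 5) / 2 = 18 / 2 = 9.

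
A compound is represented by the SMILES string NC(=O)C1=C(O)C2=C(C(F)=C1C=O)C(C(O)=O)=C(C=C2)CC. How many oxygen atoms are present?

Scan the SMILES for O atoms (remember two-letter symbols like Cl and Br are single atoms).
Oxygen count: 5.

5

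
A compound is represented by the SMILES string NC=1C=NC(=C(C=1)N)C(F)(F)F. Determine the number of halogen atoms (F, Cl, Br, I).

Halogen atoms appear at heavy-atom positions 10, 11, 12 (3×F).
Other groups present: 2 primary amine.
Halogen count: 3.

3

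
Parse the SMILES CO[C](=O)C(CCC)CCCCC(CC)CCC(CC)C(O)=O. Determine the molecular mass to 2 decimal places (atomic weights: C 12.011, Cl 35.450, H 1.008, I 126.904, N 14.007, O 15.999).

328.49 g/mol

First, the molecular formula is C19H36O4 (counting implicit H from valence).
  C: 19 × 12.011 = 228.209
  H: 36 × 1.008 = 36.288
  O: 4 × 15.999 = 63.996
Sum: 19×12.011 + 36×1.008 + 4×15.999 = 328.493 → 328.49 g/mol.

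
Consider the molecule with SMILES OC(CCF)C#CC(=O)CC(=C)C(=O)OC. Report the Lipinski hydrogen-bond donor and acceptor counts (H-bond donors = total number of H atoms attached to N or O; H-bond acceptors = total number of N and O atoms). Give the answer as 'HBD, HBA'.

1, 4

Donors: find every N or O and count the H atoms it carries.
  atom 1 (O): bond orders sum to 1 → 1 H
  atom 9 (O): bond orders sum to 2 → 0 H
  atom 14 (O): bond orders sum to 2 → 0 H
  atom 15 (O): bond orders sum to 2 → 0 H
Lipinski HBD = 1.
Acceptors: N atoms = 0, O atoms = 4 → HBA = 4.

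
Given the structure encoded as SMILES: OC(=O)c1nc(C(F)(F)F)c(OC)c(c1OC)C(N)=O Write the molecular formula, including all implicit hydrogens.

C10H9F3N2O5

Walk through each heavy atom and fill implicit hydrogens from standard valence (C 4, N 3, O 2, S 2, halogen 1); for lowercase aromatic atoms, an aromatic c carries 1 H when it has two neighbours and 0 H with three, and aromatic n carries 0 H:
  atom 1: O, bond orders sum to 1 (valence 2) → 1 H
  atom 2: C, bond orders sum to 4 (valence 4) → 0 H
  atom 3: O, bond orders sum to 2 (valence 2) → 0 H
  atom 4: aromatic c, 3 neighbours → 0 H
  atom 5: aromatic n, 2 neighbours → 0 H
  atom 6: aromatic c, 3 neighbours → 0 H
  atom 7: C, bond orders sum to 4 (valence 4) → 0 H
  atom 8: F (halogen, monovalent) → 0 H
  atom 9: F (halogen, monovalent) → 0 H
  atom 10: F (halogen, monovalent) → 0 H
  atom 11: aromatic c, 3 neighbours → 0 H
  atom 12: O, bond orders sum to 2 (valence 2) → 0 H
  atom 13: C, bond orders sum to 1 (valence 4) → 3 H
  atom 14: aromatic c, 3 neighbours → 0 H
  atom 15: aromatic c, 3 neighbours → 0 H
  atom 16: O, bond orders sum to 2 (valence 2) → 0 H
  atom 17: C, bond orders sum to 1 (valence 4) → 3 H
  atom 18: C, bond orders sum to 4 (valence 4) → 0 H
  atom 19: N, bond orders sum to 1 (valence 3) → 2 H
  atom 20: O, bond orders sum to 2 (valence 2) → 0 H
Totals → C:10, H:9, F:3, N:2, O:5.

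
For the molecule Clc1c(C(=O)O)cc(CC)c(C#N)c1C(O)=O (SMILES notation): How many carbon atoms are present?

11

Count every carbon token in the SMILES (each C, including those in ring-closure positions and inside branches).
Carbon count: 11.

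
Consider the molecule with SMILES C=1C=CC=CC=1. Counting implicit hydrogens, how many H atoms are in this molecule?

Walk through each heavy atom and fill implicit hydrogens from standard valence (C 4, N 3, O 2, S 2, halogen 1):
  atom 1: C, bond orders sum to 3 (valence 4) → 1 H
  atom 2: C, bond orders sum to 3 (valence 4) → 1 H
  atom 3: C, bond orders sum to 3 (valence 4) → 1 H
  atom 4: C, bond orders sum to 3 (valence 4) → 1 H
  atom 5: C, bond orders sum to 3 (valence 4) → 1 H
  atom 6: C, bond orders sum to 3 (valence 4) → 1 H
Total hydrogens: 6.

6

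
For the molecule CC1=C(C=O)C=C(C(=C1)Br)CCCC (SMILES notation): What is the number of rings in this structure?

1

In SMILES, each pair of matching ring-closure digits denotes one ring-closing bond; the number of such bonds equals the number of independent rings.
Ring-closure bonds here: 1.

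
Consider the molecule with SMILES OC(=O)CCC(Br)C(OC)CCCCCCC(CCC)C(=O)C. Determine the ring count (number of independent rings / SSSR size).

0

In SMILES, each pair of matching ring-closure digits denotes one ring-closing bond; the number of such bonds equals the number of independent rings.
Ring-closure bonds here: 0.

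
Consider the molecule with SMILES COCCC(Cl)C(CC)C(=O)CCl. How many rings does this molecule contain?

0

In SMILES, each pair of matching ring-closure digits denotes one ring-closing bond; the number of such bonds equals the number of independent rings.
Ring-closure bonds here: 0.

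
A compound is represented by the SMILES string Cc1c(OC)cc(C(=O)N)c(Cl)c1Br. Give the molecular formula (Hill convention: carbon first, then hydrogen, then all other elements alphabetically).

Walk through each heavy atom and fill implicit hydrogens from standard valence (C 4, N 3, O 2, S 2, halogen 1); for lowercase aromatic atoms, an aromatic c carries 1 H when it has two neighbours and 0 H with three, and aromatic n carries 0 H:
  atom 1: C, bond orders sum to 1 (valence 4) → 3 H
  atom 2: aromatic c, 3 neighbours → 0 H
  atom 3: aromatic c, 3 neighbours → 0 H
  atom 4: O, bond orders sum to 2 (valence 2) → 0 H
  atom 5: C, bond orders sum to 1 (valence 4) → 3 H
  atom 6: aromatic c, 2 neighbours → 1 H
  atom 7: aromatic c, 3 neighbours → 0 H
  atom 8: C, bond orders sum to 4 (valence 4) → 0 H
  atom 9: O, bond orders sum to 2 (valence 2) → 0 H
  atom 10: N, bond orders sum to 1 (valence 3) → 2 H
  atom 11: aromatic c, 3 neighbours → 0 H
  atom 12: Cl (halogen, monovalent) → 0 H
  atom 13: aromatic c, 3 neighbours → 0 H
  atom 14: Br (halogen, monovalent) → 0 H
Totals → C:9, H:9, Br:1, Cl:1, N:1, O:2.

C9H9BrClNO2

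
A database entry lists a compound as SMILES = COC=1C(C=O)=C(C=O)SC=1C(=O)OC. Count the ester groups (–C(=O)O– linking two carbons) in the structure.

1

The ester motif appears at heavy-atom position 12 in the SMILES.
Other groups present: 2 aldehyde, 1 ether.
Ester count: 1.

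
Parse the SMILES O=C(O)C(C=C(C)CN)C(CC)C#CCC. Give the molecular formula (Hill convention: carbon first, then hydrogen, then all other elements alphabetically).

Walk through each heavy atom and fill implicit hydrogens from standard valence (C 4, N 3, O 2, S 2, halogen 1):
  atom 1: O, bond orders sum to 2 (valence 2) → 0 H
  atom 2: C, bond orders sum to 4 (valence 4) → 0 H
  atom 3: O, bond orders sum to 1 (valence 2) → 1 H
  atom 4: C, bond orders sum to 3 (valence 4) → 1 H
  atom 5: C, bond orders sum to 3 (valence 4) → 1 H
  atom 6: C, bond orders sum to 4 (valence 4) → 0 H
  atom 7: C, bond orders sum to 1 (valence 4) → 3 H
  atom 8: C, bond orders sum to 2 (valence 4) → 2 H
  atom 9: N, bond orders sum to 1 (valence 3) → 2 H
  atom 10: C, bond orders sum to 3 (valence 4) → 1 H
  atom 11: C, bond orders sum to 2 (valence 4) → 2 H
  atom 12: C, bond orders sum to 1 (valence 4) → 3 H
  atom 13: C, bond orders sum to 4 (valence 4) → 0 H
  atom 14: C, bond orders sum to 4 (valence 4) → 0 H
  atom 15: C, bond orders sum to 2 (valence 4) → 2 H
  atom 16: C, bond orders sum to 1 (valence 4) → 3 H
Totals → C:13, H:21, N:1, O:2.
In Hill order: C13H21NO2.

C13H21NO2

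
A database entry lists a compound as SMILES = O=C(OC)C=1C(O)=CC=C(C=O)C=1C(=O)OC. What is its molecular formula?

C11H10O6

Walk through each heavy atom and fill implicit hydrogens from standard valence (C 4, N 3, O 2, S 2, halogen 1):
  atom 1: O, bond orders sum to 2 (valence 2) → 0 H
  atom 2: C, bond orders sum to 4 (valence 4) → 0 H
  atom 3: O, bond orders sum to 2 (valence 2) → 0 H
  atom 4: C, bond orders sum to 1 (valence 4) → 3 H
  atom 5: C, bond orders sum to 4 (valence 4) → 0 H
  atom 6: C, bond orders sum to 4 (valence 4) → 0 H
  atom 7: O, bond orders sum to 1 (valence 2) → 1 H
  atom 8: C, bond orders sum to 3 (valence 4) → 1 H
  atom 9: C, bond orders sum to 3 (valence 4) → 1 H
  atom 10: C, bond orders sum to 4 (valence 4) → 0 H
  atom 11: C, bond orders sum to 3 (valence 4) → 1 H
  atom 12: O, bond orders sum to 2 (valence 2) → 0 H
  atom 13: C, bond orders sum to 4 (valence 4) → 0 H
  atom 14: C, bond orders sum to 4 (valence 4) → 0 H
  atom 15: O, bond orders sum to 2 (valence 2) → 0 H
  atom 16: O, bond orders sum to 2 (valence 2) → 0 H
  atom 17: C, bond orders sum to 1 (valence 4) → 3 H
Totals → C:11, H:10, O:6.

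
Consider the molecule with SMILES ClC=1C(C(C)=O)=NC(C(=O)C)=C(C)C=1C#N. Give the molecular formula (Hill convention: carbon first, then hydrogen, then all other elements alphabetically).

Walk through each heavy atom and fill implicit hydrogens from standard valence (C 4, N 3, O 2, S 2, halogen 1):
  atom 1: Cl (halogen, monovalent) → 0 H
  atom 2: C, bond orders sum to 4 (valence 4) → 0 H
  atom 3: C, bond orders sum to 4 (valence 4) → 0 H
  atom 4: C, bond orders sum to 4 (valence 4) → 0 H
  atom 5: C, bond orders sum to 1 (valence 4) → 3 H
  atom 6: O, bond orders sum to 2 (valence 2) → 0 H
  atom 7: N, bond orders sum to 3 (valence 3) → 0 H
  atom 8: C, bond orders sum to 4 (valence 4) → 0 H
  atom 9: C, bond orders sum to 4 (valence 4) → 0 H
  atom 10: O, bond orders sum to 2 (valence 2) → 0 H
  atom 11: C, bond orders sum to 1 (valence 4) → 3 H
  atom 12: C, bond orders sum to 4 (valence 4) → 0 H
  atom 13: C, bond orders sum to 1 (valence 4) → 3 H
  atom 14: C, bond orders sum to 4 (valence 4) → 0 H
  atom 15: C, bond orders sum to 4 (valence 4) → 0 H
  atom 16: N, bond orders sum to 3 (valence 3) → 0 H
Totals → C:11, H:9, Cl:1, N:2, O:2.
In Hill order: C11H9ClN2O2.

C11H9ClN2O2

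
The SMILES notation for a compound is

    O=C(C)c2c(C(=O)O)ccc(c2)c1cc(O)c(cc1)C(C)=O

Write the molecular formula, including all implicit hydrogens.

C17H14O5

Walk through each heavy atom and fill implicit hydrogens from standard valence (C 4, N 3, O 2, S 2, halogen 1); for lowercase aromatic atoms, an aromatic c carries 1 H when it has two neighbours and 0 H with three, and aromatic n carries 0 H:
  atom 1: O, bond orders sum to 2 (valence 2) → 0 H
  atom 2: C, bond orders sum to 4 (valence 4) → 0 H
  atom 3: C, bond orders sum to 1 (valence 4) → 3 H
  atom 4: aromatic c, 3 neighbours → 0 H
  atom 5: aromatic c, 3 neighbours → 0 H
  atom 6: C, bond orders sum to 4 (valence 4) → 0 H
  atom 7: O, bond orders sum to 2 (valence 2) → 0 H
  atom 8: O, bond orders sum to 1 (valence 2) → 1 H
  atom 9: aromatic c, 2 neighbours → 1 H
  atom 10: aromatic c, 2 neighbours → 1 H
  atom 11: aromatic c, 3 neighbours → 0 H
  atom 12: aromatic c, 2 neighbours → 1 H
  atom 13: aromatic c, 3 neighbours → 0 H
  atom 14: aromatic c, 2 neighbours → 1 H
  atom 15: aromatic c, 3 neighbours → 0 H
  atom 16: O, bond orders sum to 1 (valence 2) → 1 H
  atom 17: aromatic c, 3 neighbours → 0 H
  atom 18: aromatic c, 2 neighbours → 1 H
  atom 19: aromatic c, 2 neighbours → 1 H
  atom 20: C, bond orders sum to 4 (valence 4) → 0 H
  atom 21: C, bond orders sum to 1 (valence 4) → 3 H
  atom 22: O, bond orders sum to 2 (valence 2) → 0 H
Totals → C:17, H:14, O:5.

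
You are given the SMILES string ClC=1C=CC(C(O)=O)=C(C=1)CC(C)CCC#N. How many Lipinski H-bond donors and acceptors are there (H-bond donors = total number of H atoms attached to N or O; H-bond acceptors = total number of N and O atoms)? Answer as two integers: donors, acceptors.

1, 3

Donors: find every N or O and count the H atoms it carries.
  atom 7 (O): bond orders sum to 1 → 1 H
  atom 8 (O): bond orders sum to 2 → 0 H
  atom 17 (N): bond orders sum to 3 → 0 H
Lipinski HBD = 1.
Acceptors: N atoms = 1, O atoms = 2 → HBA = 3.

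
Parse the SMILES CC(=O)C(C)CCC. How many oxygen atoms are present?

1

Scan the SMILES for O atoms (remember two-letter symbols like Cl and Br are single atoms).
Oxygen count: 1.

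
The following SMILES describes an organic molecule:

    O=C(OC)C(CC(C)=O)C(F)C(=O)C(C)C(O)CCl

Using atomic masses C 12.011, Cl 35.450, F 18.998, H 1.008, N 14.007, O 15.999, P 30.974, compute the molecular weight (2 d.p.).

296.72 g/mol

First, the molecular formula is C12H18ClFO5 (counting implicit H from valence).
  C: 12 × 12.011 = 144.132
  Cl: 1 × 35.450 = 35.450
  F: 1 × 18.998 = 18.998
  H: 18 × 1.008 = 18.144
  O: 5 × 15.999 = 79.995
Sum: 12×12.011 + 1×35.450 + 1×18.998 + 18×1.008 + 5×15.999 = 296.719 → 296.72 g/mol.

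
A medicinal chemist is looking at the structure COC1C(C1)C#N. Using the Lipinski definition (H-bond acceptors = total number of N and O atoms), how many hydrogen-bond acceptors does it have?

2

N atoms: 1; O atoms: 1.
Lipinski HBA = 1 + 1 = 2.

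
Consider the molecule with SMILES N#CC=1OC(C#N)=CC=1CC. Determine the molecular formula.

Walk through each heavy atom and fill implicit hydrogens from standard valence (C 4, N 3, O 2, S 2, halogen 1):
  atom 1: N, bond orders sum to 3 (valence 3) → 0 H
  atom 2: C, bond orders sum to 4 (valence 4) → 0 H
  atom 3: C, bond orders sum to 4 (valence 4) → 0 H
  atom 4: O, bond orders sum to 2 (valence 2) → 0 H
  atom 5: C, bond orders sum to 4 (valence 4) → 0 H
  atom 6: C, bond orders sum to 4 (valence 4) → 0 H
  atom 7: N, bond orders sum to 3 (valence 3) → 0 H
  atom 8: C, bond orders sum to 3 (valence 4) → 1 H
  atom 9: C, bond orders sum to 4 (valence 4) → 0 H
  atom 10: C, bond orders sum to 2 (valence 4) → 2 H
  atom 11: C, bond orders sum to 1 (valence 4) → 3 H
Totals → C:8, H:6, N:2, O:1.
In Hill order: C8H6N2O.

C8H6N2O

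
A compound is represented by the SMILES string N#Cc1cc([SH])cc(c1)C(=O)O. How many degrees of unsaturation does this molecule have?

7

Molecular formula: C8H5NO2S.
DoU = (2C + 2 + N − H − X) / 2, where X is the halogen count and O/S are ignored.
    = (2·8 + 2 + 1 − 5 − 0) / 2 = 14 / 2 = 7.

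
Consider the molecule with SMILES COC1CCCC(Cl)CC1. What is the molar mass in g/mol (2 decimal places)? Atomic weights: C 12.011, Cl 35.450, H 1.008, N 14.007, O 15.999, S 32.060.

First, the molecular formula is C8H15ClO (counting implicit H from valence).
  C: 8 × 12.011 = 96.088
  Cl: 1 × 35.450 = 35.450
  H: 15 × 1.008 = 15.120
  O: 1 × 15.999 = 15.999
Sum: 8×12.011 + 1×35.450 + 15×1.008 + 1×15.999 = 162.657 → 162.66 g/mol.

162.66 g/mol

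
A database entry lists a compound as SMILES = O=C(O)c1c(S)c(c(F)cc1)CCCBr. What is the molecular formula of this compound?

C10H10BrFO2S

Walk through each heavy atom and fill implicit hydrogens from standard valence (C 4, N 3, O 2, S 2, halogen 1); for lowercase aromatic atoms, an aromatic c carries 1 H when it has two neighbours and 0 H with three, and aromatic n carries 0 H:
  atom 1: O, bond orders sum to 2 (valence 2) → 0 H
  atom 2: C, bond orders sum to 4 (valence 4) → 0 H
  atom 3: O, bond orders sum to 1 (valence 2) → 1 H
  atom 4: aromatic c, 3 neighbours → 0 H
  atom 5: aromatic c, 3 neighbours → 0 H
  atom 6: S, bond orders sum to 1 (valence 2) → 1 H
  atom 7: aromatic c, 3 neighbours → 0 H
  atom 8: aromatic c, 3 neighbours → 0 H
  atom 9: F (halogen, monovalent) → 0 H
  atom 10: aromatic c, 2 neighbours → 1 H
  atom 11: aromatic c, 2 neighbours → 1 H
  atom 12: C, bond orders sum to 2 (valence 4) → 2 H
  atom 13: C, bond orders sum to 2 (valence 4) → 2 H
  atom 14: C, bond orders sum to 2 (valence 4) → 2 H
  atom 15: Br (halogen, monovalent) → 0 H
Totals → C:10, H:10, Br:1, F:1, O:2, S:1.
In Hill order: C10H10BrFO2S.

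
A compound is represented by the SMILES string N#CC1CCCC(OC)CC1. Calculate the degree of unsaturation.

Degree of unsaturation = (number of rings) + (number of π bonds).
Ring closures in the SMILES: 1.
π bonds: 1 triple bond (each 2 DoU) → 2 DoU from unsaturation.
Total DoU = 1 + 2 = 3.

3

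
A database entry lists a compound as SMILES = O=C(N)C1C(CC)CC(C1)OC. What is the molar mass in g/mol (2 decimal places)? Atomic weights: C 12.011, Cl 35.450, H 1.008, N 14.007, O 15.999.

First, the molecular formula is C9H17NO2 (counting implicit H from valence).
  C: 9 × 12.011 = 108.099
  H: 17 × 1.008 = 17.136
  N: 1 × 14.007 = 14.007
  O: 2 × 15.999 = 31.998
Sum: 9×12.011 + 17×1.008 + 1×14.007 + 2×15.999 = 171.240 → 171.24 g/mol.

171.24 g/mol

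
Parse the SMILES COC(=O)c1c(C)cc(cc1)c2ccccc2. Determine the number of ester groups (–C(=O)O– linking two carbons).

1

The ester motif appears at heavy-atom position 3 in the SMILES.
Ester count: 1.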